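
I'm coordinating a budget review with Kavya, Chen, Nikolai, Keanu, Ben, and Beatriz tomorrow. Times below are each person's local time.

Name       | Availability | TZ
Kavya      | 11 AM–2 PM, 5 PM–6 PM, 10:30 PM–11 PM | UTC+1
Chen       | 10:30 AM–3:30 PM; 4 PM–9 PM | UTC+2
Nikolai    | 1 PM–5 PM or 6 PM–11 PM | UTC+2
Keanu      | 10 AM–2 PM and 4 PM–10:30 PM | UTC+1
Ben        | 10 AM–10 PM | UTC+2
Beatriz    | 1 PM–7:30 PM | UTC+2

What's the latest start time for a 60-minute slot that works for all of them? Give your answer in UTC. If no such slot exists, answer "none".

Kavya in UTC: 10:00-13:00, 16:00-17:00, 21:30-22:00 (subtract 1h to convert from UTC+1).
Chen in UTC: 08:30-13:30, 14:00-19:00 (subtract 2h to convert from UTC+2).
Nikolai in UTC: 11:00-15:00, 16:00-21:00 (subtract 2h to convert from UTC+2).
Keanu in UTC: 09:00-13:00, 15:00-21:30 (subtract 1h to convert from UTC+1).
Ben in UTC: 08:00-20:00 (subtract 2h to convert from UTC+2).
Beatriz in UTC: 11:00-17:30 (subtract 2h to convert from UTC+2).
Kavya ∩ Chen: 10:00-13:00, 16:00-17:00.
Kavya ∩ Chen ∩ Nikolai: 11:00-13:00, 16:00-17:00.
Kavya ∩ Chen ∩ Nikolai ∩ Keanu: 11:00-13:00, 16:00-17:00.
Kavya ∩ Chen ∩ Nikolai ∩ Keanu ∩ Ben: 11:00-13:00, 16:00-17:00.
Kavya ∩ Chen ∩ Nikolai ∩ Keanu ∩ Ben ∩ Beatriz: 11:00-13:00, 16:00-17:00.
The last common window of at least 60 minutes is 16:00-17:00; a 60-minute meeting can start as late as 16:00 and still end by 17:00.

16:00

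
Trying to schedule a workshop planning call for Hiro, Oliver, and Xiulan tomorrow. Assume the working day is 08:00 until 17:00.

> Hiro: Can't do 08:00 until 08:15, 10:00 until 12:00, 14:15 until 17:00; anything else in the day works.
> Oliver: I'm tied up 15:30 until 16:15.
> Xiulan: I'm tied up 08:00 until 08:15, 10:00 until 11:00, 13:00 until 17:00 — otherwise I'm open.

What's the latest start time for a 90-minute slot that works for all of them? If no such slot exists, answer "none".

Hiro free: 08:15-10:00, 12:00-14:15 (invert busy blocks within the working day).
Oliver free: 08:00-15:30, 16:15-17:00 (invert busy blocks within the working day).
Xiulan free: 08:15-10:00, 11:00-13:00 (invert busy blocks within the working day).
Hiro ∩ Oliver: 08:15-10:00, 12:00-14:15.
Hiro ∩ Oliver ∩ Xiulan: 08:15-10:00, 12:00-13:00.
The last common window of at least 90 minutes is 08:15-10:00; a 90-minute meeting can start as late as 08:30 and still end by 10:00.

08:30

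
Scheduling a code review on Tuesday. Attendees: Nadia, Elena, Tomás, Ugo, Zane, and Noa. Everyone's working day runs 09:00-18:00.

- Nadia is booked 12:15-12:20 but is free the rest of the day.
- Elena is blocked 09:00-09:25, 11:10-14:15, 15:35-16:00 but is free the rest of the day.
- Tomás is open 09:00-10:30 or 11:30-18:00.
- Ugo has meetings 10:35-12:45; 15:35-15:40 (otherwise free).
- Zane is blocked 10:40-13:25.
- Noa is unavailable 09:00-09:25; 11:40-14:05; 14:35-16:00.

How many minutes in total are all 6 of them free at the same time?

205

Nadia free: 09:00-12:15, 12:20-18:00 (invert busy blocks within the working day).
Elena free: 09:25-11:10, 14:15-15:35, 16:00-18:00 (invert busy blocks within the working day).
Tomás free: 09:00-10:30, 11:30-18:00.
Ugo free: 09:00-10:35, 12:45-15:35, 15:40-18:00 (invert busy blocks within the working day).
Zane free: 09:00-10:40, 13:25-18:00 (invert busy blocks within the working day).
Noa free: 09:25-11:40, 14:05-14:35, 16:00-18:00 (invert busy blocks within the working day).
Nadia ∩ Elena: 09:25-11:10, 14:15-15:35, 16:00-18:00.
Nadia ∩ Elena ∩ Tomás: 09:25-10:30, 14:15-15:35, 16:00-18:00.
Nadia ∩ Elena ∩ Tomás ∩ Ugo: 09:25-10:30, 14:15-15:35, 16:00-18:00.
Nadia ∩ Elena ∩ Tomás ∩ Ugo ∩ Zane: 09:25-10:30, 14:15-15:35, 16:00-18:00.
Nadia ∩ Elena ∩ Tomás ∩ Ugo ∩ Zane ∩ Noa: 09:25-10:30, 14:15-14:35, 16:00-18:00.
Those are the intersection windows.
Summing the common windows: 65 + 20 + 120 = 205 minutes.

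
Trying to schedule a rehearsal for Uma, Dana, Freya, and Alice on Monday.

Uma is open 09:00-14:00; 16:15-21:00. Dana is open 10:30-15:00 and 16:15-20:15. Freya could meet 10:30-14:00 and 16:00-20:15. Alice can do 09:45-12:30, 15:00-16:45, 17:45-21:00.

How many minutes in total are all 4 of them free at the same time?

300

Uma ∩ Dana: 10:30-14:00, 16:15-20:15.
Uma ∩ Dana ∩ Freya: 10:30-14:00, 16:15-20:15.
Uma ∩ Dana ∩ Freya ∩ Alice: 10:30-12:30, 16:15-16:45, 17:45-20:15.
So the common availability across everyone is 10:30-12:30, 16:15-16:45, 17:45-20:15.
Summing the common windows: 120 + 30 + 150 = 300 minutes.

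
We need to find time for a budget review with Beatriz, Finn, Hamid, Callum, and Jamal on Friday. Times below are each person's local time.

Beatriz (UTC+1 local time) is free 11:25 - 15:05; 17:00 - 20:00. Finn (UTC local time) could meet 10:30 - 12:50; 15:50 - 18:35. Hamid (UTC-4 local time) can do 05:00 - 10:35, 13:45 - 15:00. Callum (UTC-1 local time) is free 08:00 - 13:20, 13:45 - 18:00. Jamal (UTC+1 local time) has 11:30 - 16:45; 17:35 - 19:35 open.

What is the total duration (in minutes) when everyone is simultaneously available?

Beatriz in UTC: 10:25-14:05, 16:00-19:00 (subtract 1h to convert from UTC+1).
Finn in UTC: 10:30-12:50, 15:50-18:35.
Hamid in UTC: 09:00-14:35, 17:45-19:00 (add 4h to convert from UTC-4).
Callum in UTC: 09:00-14:20, 14:45-19:00 (add 1h to convert from UTC-1).
Jamal in UTC: 10:30-15:45, 16:35-18:35 (subtract 1h to convert from UTC+1).
Beatriz ∩ Finn: 10:30-12:50, 16:00-18:35.
Beatriz ∩ Finn ∩ Hamid: 10:30-12:50, 17:45-18:35.
Beatriz ∩ Finn ∩ Hamid ∩ Callum: 10:30-12:50, 17:45-18:35.
Beatriz ∩ Finn ∩ Hamid ∩ Callum ∩ Jamal: 10:30-12:50, 17:45-18:35.
Summing the common windows: 140 + 50 = 190 minutes.

190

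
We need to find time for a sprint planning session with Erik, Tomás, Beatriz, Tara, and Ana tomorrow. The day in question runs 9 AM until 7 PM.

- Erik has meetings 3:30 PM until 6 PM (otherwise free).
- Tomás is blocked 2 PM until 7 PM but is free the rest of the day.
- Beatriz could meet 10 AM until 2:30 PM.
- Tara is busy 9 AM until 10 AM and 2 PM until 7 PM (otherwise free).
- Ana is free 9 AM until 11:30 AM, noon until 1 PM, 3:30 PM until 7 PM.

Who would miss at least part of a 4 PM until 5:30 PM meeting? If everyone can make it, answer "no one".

Erik free: 09:00-15:30, 18:00-19:00 (invert busy blocks within the working day).
Tomás free: 09:00-14:00 (invert busy blocks within the working day).
Beatriz free: 10:00-14:30.
Tara free: 10:00-14:00 (invert busy blocks within the working day).
Ana free: 09:00-11:30, 12:00-13:00, 15:30-19:00.
Erik: not fully free for 16:00-17:30. Tomás: not fully free for 16:00-17:30. Beatriz: not fully free for 16:00-17:30. Tara: not fully free for 16:00-17:30. Ana: free for 16:00-17:30.

Beatriz, Erik, Tara, Tomás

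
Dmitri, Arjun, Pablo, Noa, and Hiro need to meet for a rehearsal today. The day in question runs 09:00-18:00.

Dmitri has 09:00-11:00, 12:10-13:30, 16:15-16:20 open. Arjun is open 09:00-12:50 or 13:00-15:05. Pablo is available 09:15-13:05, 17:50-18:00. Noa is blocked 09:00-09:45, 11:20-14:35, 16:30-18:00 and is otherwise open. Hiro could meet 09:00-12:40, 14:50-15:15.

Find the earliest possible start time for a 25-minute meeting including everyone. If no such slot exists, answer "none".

Dmitri free: 09:00-11:00, 12:10-13:30, 16:15-16:20.
Arjun free: 09:00-12:50, 13:00-15:05.
Pablo free: 09:15-13:05, 17:50-18:00.
Noa free: 09:45-11:20, 14:35-16:30 (invert busy blocks within the working day).
Hiro free: 09:00-12:40, 14:50-15:15.
Dmitri ∩ Arjun: 09:00-11:00, 12:10-12:50, 13:00-13:30.
Dmitri ∩ Arjun ∩ Pablo: 09:15-11:00, 12:10-12:50, 13:00-13:05.
Dmitri ∩ Arjun ∩ Pablo ∩ Noa: 09:45-11:00.
Dmitri ∩ Arjun ∩ Pablo ∩ Noa ∩ Hiro: 09:45-11:00.
The first common window of at least 25 minutes is 09:45-11:00, so the earliest start is 09:45.

09:45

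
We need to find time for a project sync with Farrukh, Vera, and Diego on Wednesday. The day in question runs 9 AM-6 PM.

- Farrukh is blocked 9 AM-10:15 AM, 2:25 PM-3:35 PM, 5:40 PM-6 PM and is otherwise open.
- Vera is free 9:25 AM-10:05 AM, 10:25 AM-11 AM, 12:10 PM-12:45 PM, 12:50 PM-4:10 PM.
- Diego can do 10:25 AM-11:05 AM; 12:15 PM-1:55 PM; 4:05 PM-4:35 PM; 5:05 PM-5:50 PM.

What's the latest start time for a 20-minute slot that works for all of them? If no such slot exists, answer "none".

Farrukh free: 10:15-14:25, 15:35-17:40 (invert busy blocks within the working day).
Vera free: 09:25-10:05, 10:25-11:00, 12:10-12:45, 12:50-16:10.
Diego free: 10:25-11:05, 12:15-13:55, 16:05-16:35, 17:05-17:50.
Farrukh ∩ Vera: 10:25-11:00, 12:10-12:45, 12:50-14:25, 15:35-16:10.
Farrukh ∩ Vera ∩ Diego: 10:25-11:00, 12:15-12:45, 12:50-13:55, 16:05-16:10.
Those are the intersection windows.
The last common window of at least 20 minutes is 12:50-13:55; a 20-minute meeting can start as late as 13:35 and still end by 13:55.

13:35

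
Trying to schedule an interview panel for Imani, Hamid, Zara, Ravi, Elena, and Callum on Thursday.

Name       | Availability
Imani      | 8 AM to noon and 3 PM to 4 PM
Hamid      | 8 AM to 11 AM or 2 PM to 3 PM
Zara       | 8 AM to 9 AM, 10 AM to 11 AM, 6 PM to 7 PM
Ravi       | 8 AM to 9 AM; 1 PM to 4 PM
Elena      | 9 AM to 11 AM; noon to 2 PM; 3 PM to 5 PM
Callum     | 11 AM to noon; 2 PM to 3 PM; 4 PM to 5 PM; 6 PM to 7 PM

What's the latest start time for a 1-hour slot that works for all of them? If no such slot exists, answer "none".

none

Imani ∩ Hamid: 08:00-11:00.
Imani ∩ Hamid ∩ Zara: 08:00-09:00, 10:00-11:00.
Imani ∩ Hamid ∩ Zara ∩ Ravi: 08:00-09:00.
Imani ∩ Hamid ∩ Zara ∩ Ravi ∩ Elena: ∅.
Imani ∩ Hamid ∩ Zara ∩ Ravi ∩ Elena ∩ Callum: ∅.
There is no time when everyone is free.
No common window is at least 60 minutes long.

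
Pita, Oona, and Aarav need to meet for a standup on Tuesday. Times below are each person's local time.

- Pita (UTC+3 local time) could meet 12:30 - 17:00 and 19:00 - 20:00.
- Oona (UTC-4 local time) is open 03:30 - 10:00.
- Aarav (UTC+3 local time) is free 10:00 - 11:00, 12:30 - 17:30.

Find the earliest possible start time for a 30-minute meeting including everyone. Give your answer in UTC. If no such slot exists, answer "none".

09:30

Pita in UTC: 09:30-14:00, 16:00-17:00 (subtract 3h to convert from UTC+3).
Oona in UTC: 07:30-14:00 (add 4h to convert from UTC-4).
Aarav in UTC: 07:00-08:00, 09:30-14:30 (subtract 3h to convert from UTC+3).
Pita ∩ Oona: 09:30-14:00.
Pita ∩ Oona ∩ Aarav: 09:30-14:00.
So the common availability across everyone is 09:30-14:00.
The first common window of at least 30 minutes is 09:30-14:00, so the earliest start is 09:30.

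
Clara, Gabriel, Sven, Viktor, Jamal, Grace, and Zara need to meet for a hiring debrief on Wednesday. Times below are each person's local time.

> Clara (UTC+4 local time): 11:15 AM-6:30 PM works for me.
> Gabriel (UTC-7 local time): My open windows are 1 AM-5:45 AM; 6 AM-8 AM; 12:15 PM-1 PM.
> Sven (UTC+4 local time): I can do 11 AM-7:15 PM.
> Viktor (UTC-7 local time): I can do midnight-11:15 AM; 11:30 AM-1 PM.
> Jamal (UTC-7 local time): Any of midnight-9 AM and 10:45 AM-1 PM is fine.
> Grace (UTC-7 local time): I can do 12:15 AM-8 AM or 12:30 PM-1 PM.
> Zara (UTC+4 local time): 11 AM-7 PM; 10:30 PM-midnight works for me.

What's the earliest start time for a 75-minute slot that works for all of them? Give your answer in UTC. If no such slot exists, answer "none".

Clara in UTC: 07:15-14:30 (subtract 4h to convert from UTC+4).
Gabriel in UTC: 08:00-12:45, 13:00-15:00, 19:15-20:00 (add 7h to convert from UTC-7).
Sven in UTC: 07:00-15:15 (subtract 4h to convert from UTC+4).
Viktor in UTC: 07:00-18:15, 18:30-20:00 (add 7h to convert from UTC-7).
Jamal in UTC: 07:00-16:00, 17:45-20:00 (add 7h to convert from UTC-7).
Grace in UTC: 07:15-15:00, 19:30-20:00 (add 7h to convert from UTC-7).
Zara in UTC: 07:00-15:00, 18:30-20:00 (subtract 4h to convert from UTC+4).
Clara ∩ Gabriel: 08:00-12:45, 13:00-14:30.
Clara ∩ Gabriel ∩ Sven: 08:00-12:45, 13:00-14:30.
Clara ∩ Gabriel ∩ Sven ∩ Viktor: 08:00-12:45, 13:00-14:30.
Clara ∩ Gabriel ∩ Sven ∩ Viktor ∩ Jamal: 08:00-12:45, 13:00-14:30.
Clara ∩ Gabriel ∩ Sven ∩ Viktor ∩ Jamal ∩ Grace: 08:00-12:45, 13:00-14:30.
Clara ∩ Gabriel ∩ Sven ∩ Viktor ∩ Jamal ∩ Grace ∩ Zara: 08:00-12:45, 13:00-14:30.
So the common availability across everyone is 08:00-12:45, 13:00-14:30.
The first common window of at least 75 minutes is 08:00-12:45, so the earliest start is 08:00.

08:00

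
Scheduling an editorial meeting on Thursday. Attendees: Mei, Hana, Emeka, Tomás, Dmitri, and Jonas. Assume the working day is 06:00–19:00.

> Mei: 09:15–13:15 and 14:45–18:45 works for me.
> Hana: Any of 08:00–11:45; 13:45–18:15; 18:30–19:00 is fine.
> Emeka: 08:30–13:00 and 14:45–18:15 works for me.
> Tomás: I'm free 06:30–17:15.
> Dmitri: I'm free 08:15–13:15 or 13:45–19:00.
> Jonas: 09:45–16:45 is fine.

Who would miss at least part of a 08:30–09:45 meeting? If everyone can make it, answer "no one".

Mei: not fully free for 08:30-09:45. Hana: free for 08:30-09:45. Emeka: free for 08:30-09:45. Tomás: free for 08:30-09:45. Dmitri: free for 08:30-09:45. Jonas: not fully free for 08:30-09:45.

Jonas, Mei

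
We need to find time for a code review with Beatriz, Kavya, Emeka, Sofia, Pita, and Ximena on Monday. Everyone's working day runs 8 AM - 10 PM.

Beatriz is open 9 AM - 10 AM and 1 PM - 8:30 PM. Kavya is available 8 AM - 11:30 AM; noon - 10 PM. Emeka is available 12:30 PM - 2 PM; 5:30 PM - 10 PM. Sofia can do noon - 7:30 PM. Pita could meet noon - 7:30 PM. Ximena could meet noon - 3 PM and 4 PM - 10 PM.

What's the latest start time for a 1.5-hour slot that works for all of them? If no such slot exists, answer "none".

18:00

Beatriz ∩ Kavya: 09:00-10:00, 13:00-20:30.
Beatriz ∩ Kavya ∩ Emeka: 13:00-14:00, 17:30-20:30.
Beatriz ∩ Kavya ∩ Emeka ∩ Sofia: 13:00-14:00, 17:30-19:30.
Beatriz ∩ Kavya ∩ Emeka ∩ Sofia ∩ Pita: 13:00-14:00, 17:30-19:30.
Beatriz ∩ Kavya ∩ Emeka ∩ Sofia ∩ Pita ∩ Ximena: 13:00-14:00, 17:30-19:30.
The last common window of at least 90 minutes is 17:30-19:30; a 90-minute meeting can start as late as 18:00 and still end by 19:30.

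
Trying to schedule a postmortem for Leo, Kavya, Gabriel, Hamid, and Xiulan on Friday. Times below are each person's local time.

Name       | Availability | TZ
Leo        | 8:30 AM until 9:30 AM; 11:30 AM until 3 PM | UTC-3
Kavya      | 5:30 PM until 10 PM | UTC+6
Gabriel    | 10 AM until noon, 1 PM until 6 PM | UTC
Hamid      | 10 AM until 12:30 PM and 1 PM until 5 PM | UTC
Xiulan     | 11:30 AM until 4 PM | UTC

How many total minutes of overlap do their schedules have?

Leo in UTC: 11:30-12:30, 14:30-18:00 (add 3h to convert from UTC-3).
Kavya in UTC: 11:30-16:00 (subtract 6h to convert from UTC+6).
Gabriel in UTC: 10:00-12:00, 13:00-18:00.
Hamid in UTC: 10:00-12:30, 13:00-17:00.
Xiulan in UTC: 11:30-16:00.
Leo ∩ Kavya: 11:30-12:30, 14:30-16:00.
Leo ∩ Kavya ∩ Gabriel: 11:30-12:00, 14:30-16:00.
Leo ∩ Kavya ∩ Gabriel ∩ Hamid: 11:30-12:00, 14:30-16:00.
Leo ∩ Kavya ∩ Gabriel ∩ Hamid ∩ Xiulan: 11:30-12:00, 14:30-16:00.
Those are the intersection windows.
Summing the common windows: 30 + 90 = 120 minutes.

120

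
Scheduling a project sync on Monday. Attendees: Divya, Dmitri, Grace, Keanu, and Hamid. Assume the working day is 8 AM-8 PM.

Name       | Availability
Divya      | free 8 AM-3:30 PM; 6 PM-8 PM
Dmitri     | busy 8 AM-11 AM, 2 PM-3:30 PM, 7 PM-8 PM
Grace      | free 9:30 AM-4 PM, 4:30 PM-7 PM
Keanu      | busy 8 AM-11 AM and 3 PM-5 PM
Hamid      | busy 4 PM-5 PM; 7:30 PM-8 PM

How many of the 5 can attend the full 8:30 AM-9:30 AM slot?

2

Divya free: 08:00-15:30, 18:00-20:00.
Dmitri free: 11:00-14:00, 15:30-19:00 (invert busy blocks within the working day).
Grace free: 09:30-16:00, 16:30-19:00.
Keanu free: 11:00-15:00, 17:00-20:00 (invert busy blocks within the working day).
Hamid free: 08:00-16:00, 17:00-19:30 (invert busy blocks within the working day).
Divya and Hamid can make the full 08:30-09:30 slot — that's 2.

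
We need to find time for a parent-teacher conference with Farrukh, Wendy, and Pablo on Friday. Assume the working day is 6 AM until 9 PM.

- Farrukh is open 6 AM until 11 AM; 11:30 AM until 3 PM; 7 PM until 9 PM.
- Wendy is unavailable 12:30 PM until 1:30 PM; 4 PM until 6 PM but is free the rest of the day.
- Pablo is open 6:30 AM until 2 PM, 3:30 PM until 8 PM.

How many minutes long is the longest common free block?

270

Farrukh free: 06:00-11:00, 11:30-15:00, 19:00-21:00.
Wendy free: 06:00-12:30, 13:30-16:00, 18:00-21:00 (invert busy blocks within the working day).
Pablo free: 06:30-14:00, 15:30-20:00.
Farrukh ∩ Wendy: 06:00-11:00, 11:30-12:30, 13:30-15:00, 19:00-21:00.
Farrukh ∩ Wendy ∩ Pablo: 06:30-11:00, 11:30-12:30, 13:30-14:00, 19:00-20:00.
The longest is 06:30-11:00 at 270 minutes.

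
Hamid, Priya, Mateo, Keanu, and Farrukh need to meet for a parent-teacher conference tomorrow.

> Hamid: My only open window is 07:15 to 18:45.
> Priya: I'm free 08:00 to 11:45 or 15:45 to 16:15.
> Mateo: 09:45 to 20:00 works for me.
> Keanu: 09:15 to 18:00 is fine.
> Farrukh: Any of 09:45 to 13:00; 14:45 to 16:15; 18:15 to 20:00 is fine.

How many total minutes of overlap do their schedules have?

150

Hamid ∩ Priya: 08:00-11:45, 15:45-16:15.
Hamid ∩ Priya ∩ Mateo: 09:45-11:45, 15:45-16:15.
Hamid ∩ Priya ∩ Mateo ∩ Keanu: 09:45-11:45, 15:45-16:15.
Hamid ∩ Priya ∩ Mateo ∩ Keanu ∩ Farrukh: 09:45-11:45, 15:45-16:15.
Those are the intersection windows.
Summing the common windows: 120 + 30 = 150 minutes.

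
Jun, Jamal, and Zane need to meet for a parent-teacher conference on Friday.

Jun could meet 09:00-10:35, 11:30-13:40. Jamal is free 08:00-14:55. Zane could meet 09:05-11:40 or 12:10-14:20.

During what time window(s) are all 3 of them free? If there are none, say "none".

Jun ∩ Jamal: 09:00-10:35, 11:30-13:40.
Jun ∩ Jamal ∩ Zane: 09:05-10:35, 11:30-11:40, 12:10-13:40.
Those are the intersection windows.

09:05-10:35, 11:30-11:40, 12:10-13:40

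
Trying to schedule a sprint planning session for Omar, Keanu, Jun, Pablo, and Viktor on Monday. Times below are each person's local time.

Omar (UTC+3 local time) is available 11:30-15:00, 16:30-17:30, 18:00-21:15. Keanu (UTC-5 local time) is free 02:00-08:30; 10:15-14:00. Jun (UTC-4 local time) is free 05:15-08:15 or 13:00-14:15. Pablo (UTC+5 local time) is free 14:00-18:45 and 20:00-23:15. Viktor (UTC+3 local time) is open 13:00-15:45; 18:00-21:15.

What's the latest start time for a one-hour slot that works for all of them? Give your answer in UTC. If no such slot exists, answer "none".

Omar in UTC: 08:30-12:00, 13:30-14:30, 15:00-18:15 (subtract 3h to convert from UTC+3).
Keanu in UTC: 07:00-13:30, 15:15-19:00 (add 5h to convert from UTC-5).
Jun in UTC: 09:15-12:15, 17:00-18:15 (add 4h to convert from UTC-4).
Pablo in UTC: 09:00-13:45, 15:00-18:15 (subtract 5h to convert from UTC+5).
Viktor in UTC: 10:00-12:45, 15:00-18:15 (subtract 3h to convert from UTC+3).
Omar ∩ Keanu: 08:30-12:00, 15:15-18:15.
Omar ∩ Keanu ∩ Jun: 09:15-12:00, 17:00-18:15.
Omar ∩ Keanu ∩ Jun ∩ Pablo: 09:15-12:00, 17:00-18:15.
Omar ∩ Keanu ∩ Jun ∩ Pablo ∩ Viktor: 10:00-12:00, 17:00-18:15.
The last common window of at least 60 minutes is 17:00-18:15; a 60-minute meeting can start as late as 17:15 and still end by 18:15.

17:15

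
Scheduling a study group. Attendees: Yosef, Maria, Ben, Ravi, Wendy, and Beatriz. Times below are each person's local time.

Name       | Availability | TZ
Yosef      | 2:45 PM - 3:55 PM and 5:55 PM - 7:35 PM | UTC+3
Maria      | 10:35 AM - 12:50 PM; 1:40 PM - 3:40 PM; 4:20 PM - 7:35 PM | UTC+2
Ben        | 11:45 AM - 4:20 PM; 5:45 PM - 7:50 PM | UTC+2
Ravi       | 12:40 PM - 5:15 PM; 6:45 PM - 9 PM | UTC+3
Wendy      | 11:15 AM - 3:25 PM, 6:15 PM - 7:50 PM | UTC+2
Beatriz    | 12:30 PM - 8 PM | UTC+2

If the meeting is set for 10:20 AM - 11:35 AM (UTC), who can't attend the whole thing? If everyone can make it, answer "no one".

Beatriz, Maria, Yosef

Yosef in UTC: 11:45-12:55, 14:55-16:35 (subtract 3h to convert from UTC+3).
Maria in UTC: 08:35-10:50, 11:40-13:40, 14:20-17:35 (subtract 2h to convert from UTC+2).
Ben in UTC: 09:45-14:20, 15:45-17:50 (subtract 2h to convert from UTC+2).
Ravi in UTC: 09:40-14:15, 15:45-18:00 (subtract 3h to convert from UTC+3).
Wendy in UTC: 09:15-13:25, 16:15-17:50 (subtract 2h to convert from UTC+2).
Beatriz in UTC: 10:30-18:00 (subtract 2h to convert from UTC+2).
Yosef: not fully free for 10:20-11:35. Maria: not fully free for 10:20-11:35. Ben: free for 10:20-11:35. Ravi: free for 10:20-11:35. Wendy: free for 10:20-11:35. Beatriz: not fully free for 10:20-11:35.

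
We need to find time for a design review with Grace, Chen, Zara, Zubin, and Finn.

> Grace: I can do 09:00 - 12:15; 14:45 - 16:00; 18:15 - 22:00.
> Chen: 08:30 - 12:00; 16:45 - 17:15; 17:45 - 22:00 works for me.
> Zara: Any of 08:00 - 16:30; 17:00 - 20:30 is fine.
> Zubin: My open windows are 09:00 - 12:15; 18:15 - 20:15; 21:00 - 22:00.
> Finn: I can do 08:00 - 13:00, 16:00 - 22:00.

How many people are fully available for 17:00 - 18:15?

Zara and Finn can make the full 17:00-18:15 slot — that's 2.

2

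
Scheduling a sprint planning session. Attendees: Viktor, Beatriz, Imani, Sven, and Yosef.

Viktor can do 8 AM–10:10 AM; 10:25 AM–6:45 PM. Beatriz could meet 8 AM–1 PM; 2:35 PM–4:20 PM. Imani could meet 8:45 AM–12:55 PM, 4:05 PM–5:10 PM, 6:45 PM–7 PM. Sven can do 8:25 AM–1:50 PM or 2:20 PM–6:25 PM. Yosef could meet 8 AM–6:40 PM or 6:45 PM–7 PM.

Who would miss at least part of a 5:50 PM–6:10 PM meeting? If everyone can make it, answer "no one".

Beatriz, Imani

Viktor: free for 17:50-18:10. Beatriz: not fully free for 17:50-18:10. Imani: not fully free for 17:50-18:10. Sven: free for 17:50-18:10. Yosef: free for 17:50-18:10.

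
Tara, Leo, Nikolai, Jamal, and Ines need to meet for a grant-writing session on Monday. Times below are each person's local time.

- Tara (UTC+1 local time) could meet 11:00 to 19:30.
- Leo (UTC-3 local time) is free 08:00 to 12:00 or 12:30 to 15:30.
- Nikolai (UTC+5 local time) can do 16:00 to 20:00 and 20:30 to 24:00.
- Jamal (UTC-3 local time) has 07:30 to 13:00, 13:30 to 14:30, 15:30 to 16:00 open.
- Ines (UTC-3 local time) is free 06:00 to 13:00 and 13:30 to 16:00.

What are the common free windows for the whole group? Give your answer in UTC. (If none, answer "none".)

Tara in UTC: 10:00-18:30 (subtract 1h to convert from UTC+1).
Leo in UTC: 11:00-15:00, 15:30-18:30 (add 3h to convert from UTC-3).
Nikolai in UTC: 11:00-15:00, 15:30-19:00 (subtract 5h to convert from UTC+5).
Jamal in UTC: 10:30-16:00, 16:30-17:30, 18:30-19:00 (add 3h to convert from UTC-3).
Ines in UTC: 09:00-16:00, 16:30-19:00 (add 3h to convert from UTC-3).
Tara ∩ Leo: 11:00-15:00, 15:30-18:30.
Tara ∩ Leo ∩ Nikolai: 11:00-15:00, 15:30-18:30.
Tara ∩ Leo ∩ Nikolai ∩ Jamal: 11:00-15:00, 15:30-16:00, 16:30-17:30.
Tara ∩ Leo ∩ Nikolai ∩ Jamal ∩ Ines: 11:00-15:00, 15:30-16:00, 16:30-17:30.
So the common availability across everyone is 11:00-15:00, 15:30-16:00, 16:30-17:30.

11:00-15:00, 15:30-16:00, 16:30-17:30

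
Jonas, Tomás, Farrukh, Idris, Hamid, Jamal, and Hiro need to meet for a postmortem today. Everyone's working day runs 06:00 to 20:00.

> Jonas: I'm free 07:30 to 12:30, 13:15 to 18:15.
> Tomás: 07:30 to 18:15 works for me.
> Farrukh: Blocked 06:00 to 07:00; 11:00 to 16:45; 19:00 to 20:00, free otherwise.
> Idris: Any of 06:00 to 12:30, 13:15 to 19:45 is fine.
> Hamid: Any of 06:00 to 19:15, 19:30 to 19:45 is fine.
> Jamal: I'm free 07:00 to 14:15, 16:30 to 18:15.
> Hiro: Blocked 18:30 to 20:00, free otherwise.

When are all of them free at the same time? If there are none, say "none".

Jonas free: 07:30-12:30, 13:15-18:15.
Tomás free: 07:30-18:15.
Farrukh free: 07:00-11:00, 16:45-19:00 (invert busy blocks within the working day).
Idris free: 06:00-12:30, 13:15-19:45.
Hamid free: 06:00-19:15, 19:30-19:45.
Jamal free: 07:00-14:15, 16:30-18:15.
Hiro free: 06:00-18:30 (invert busy blocks within the working day).
Jonas ∩ Tomás: 07:30-12:30, 13:15-18:15.
Jonas ∩ Tomás ∩ Farrukh: 07:30-11:00, 16:45-18:15.
Jonas ∩ Tomás ∩ Farrukh ∩ Idris: 07:30-11:00, 16:45-18:15.
Jonas ∩ Tomás ∩ Farrukh ∩ Idris ∩ Hamid: 07:30-11:00, 16:45-18:15.
Jonas ∩ Tomás ∩ Farrukh ∩ Idris ∩ Hamid ∩ Jamal: 07:30-11:00, 16:45-18:15.
Jonas ∩ Tomás ∩ Farrukh ∩ Idris ∩ Hamid ∩ Jamal ∩ Hiro: 07:30-11:00, 16:45-18:15.
Those are the intersection windows.

07:30-11:00, 16:45-18:15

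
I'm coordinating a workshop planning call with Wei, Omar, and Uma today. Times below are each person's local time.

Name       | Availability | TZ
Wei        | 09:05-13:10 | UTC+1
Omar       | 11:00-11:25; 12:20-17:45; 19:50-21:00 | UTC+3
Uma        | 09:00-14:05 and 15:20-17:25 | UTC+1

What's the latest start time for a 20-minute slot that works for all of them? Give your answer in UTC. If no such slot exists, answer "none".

Wei in UTC: 08:05-12:10 (subtract 1h to convert from UTC+1).
Omar in UTC: 08:00-08:25, 09:20-14:45, 16:50-18:00 (subtract 3h to convert from UTC+3).
Uma in UTC: 08:00-13:05, 14:20-16:25 (subtract 1h to convert from UTC+1).
Wei ∩ Omar: 08:05-08:25, 09:20-12:10.
Wei ∩ Omar ∩ Uma: 08:05-08:25, 09:20-12:10.
The last common window of at least 20 minutes is 09:20-12:10; a 20-minute meeting can start as late as 11:50 and still end by 12:10.

11:50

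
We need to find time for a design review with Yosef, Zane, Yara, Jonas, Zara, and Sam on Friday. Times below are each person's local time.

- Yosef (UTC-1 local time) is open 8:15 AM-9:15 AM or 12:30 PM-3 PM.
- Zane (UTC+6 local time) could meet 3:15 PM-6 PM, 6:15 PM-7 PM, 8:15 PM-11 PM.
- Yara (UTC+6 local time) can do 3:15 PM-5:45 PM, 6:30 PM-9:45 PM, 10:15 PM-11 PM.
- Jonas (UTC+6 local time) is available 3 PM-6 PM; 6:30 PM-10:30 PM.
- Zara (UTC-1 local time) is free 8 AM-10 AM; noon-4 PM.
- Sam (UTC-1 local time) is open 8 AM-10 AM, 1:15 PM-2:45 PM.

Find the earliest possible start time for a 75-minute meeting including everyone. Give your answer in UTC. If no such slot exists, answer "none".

14:15

Yosef in UTC: 09:15-10:15, 13:30-16:00 (add 1h to convert from UTC-1).
Zane in UTC: 09:15-12:00, 12:15-13:00, 14:15-17:00 (subtract 6h to convert from UTC+6).
Yara in UTC: 09:15-11:45, 12:30-15:45, 16:15-17:00 (subtract 6h to convert from UTC+6).
Jonas in UTC: 09:00-12:00, 12:30-16:30 (subtract 6h to convert from UTC+6).
Zara in UTC: 09:00-11:00, 13:00-17:00 (add 1h to convert from UTC-1).
Sam in UTC: 09:00-11:00, 14:15-15:45 (add 1h to convert from UTC-1).
Yosef ∩ Zane: 09:15-10:15, 14:15-16:00.
Yosef ∩ Zane ∩ Yara: 09:15-10:15, 14:15-15:45.
Yosef ∩ Zane ∩ Yara ∩ Jonas: 09:15-10:15, 14:15-15:45.
Yosef ∩ Zane ∩ Yara ∩ Jonas ∩ Zara: 09:15-10:15, 14:15-15:45.
Yosef ∩ Zane ∩ Yara ∩ Jonas ∩ Zara ∩ Sam: 09:15-10:15, 14:15-15:45.
Those are the intersection windows.
The first common window of at least 75 minutes is 14:15-15:45, so the earliest start is 14:15.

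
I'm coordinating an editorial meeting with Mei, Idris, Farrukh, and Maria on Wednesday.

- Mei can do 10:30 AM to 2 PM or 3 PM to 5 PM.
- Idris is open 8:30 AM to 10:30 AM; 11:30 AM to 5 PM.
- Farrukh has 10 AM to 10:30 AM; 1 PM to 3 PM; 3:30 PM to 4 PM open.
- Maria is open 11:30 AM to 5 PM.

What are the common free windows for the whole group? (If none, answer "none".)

13:00-14:00, 15:30-16:00

Mei ∩ Idris: 11:30-14:00, 15:00-17:00.
Mei ∩ Idris ∩ Farrukh: 13:00-14:00, 15:30-16:00.
Mei ∩ Idris ∩ Farrukh ∩ Maria: 13:00-14:00, 15:30-16:00.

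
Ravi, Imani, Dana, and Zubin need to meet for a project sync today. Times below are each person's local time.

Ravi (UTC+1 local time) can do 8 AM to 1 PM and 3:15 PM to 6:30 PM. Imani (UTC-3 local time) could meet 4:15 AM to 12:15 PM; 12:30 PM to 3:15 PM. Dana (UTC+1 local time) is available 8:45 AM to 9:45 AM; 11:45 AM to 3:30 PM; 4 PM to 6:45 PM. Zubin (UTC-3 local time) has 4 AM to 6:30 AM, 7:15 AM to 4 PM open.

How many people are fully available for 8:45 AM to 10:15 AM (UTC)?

Ravi in UTC: 07:00-12:00, 14:15-17:30 (subtract 1h to convert from UTC+1).
Imani in UTC: 07:15-15:15, 15:30-18:15 (add 3h to convert from UTC-3).
Dana in UTC: 07:45-08:45, 10:45-14:30, 15:00-17:45 (subtract 1h to convert from UTC+1).
Zubin in UTC: 07:00-09:30, 10:15-19:00 (add 3h to convert from UTC-3).
Ravi and Imani can make the full 08:45-10:15 slot — that's 2.

2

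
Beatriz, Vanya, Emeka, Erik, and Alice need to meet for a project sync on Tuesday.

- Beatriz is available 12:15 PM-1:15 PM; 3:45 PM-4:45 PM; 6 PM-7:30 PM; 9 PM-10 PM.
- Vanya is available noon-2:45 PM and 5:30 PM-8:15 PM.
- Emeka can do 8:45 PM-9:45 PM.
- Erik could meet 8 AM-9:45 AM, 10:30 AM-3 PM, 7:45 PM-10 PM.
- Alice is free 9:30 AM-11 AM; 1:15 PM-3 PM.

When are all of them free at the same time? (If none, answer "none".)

none

Beatriz ∩ Vanya: 12:15-13:15, 18:00-19:30.
Beatriz ∩ Vanya ∩ Emeka: ∅.
Beatriz ∩ Vanya ∩ Emeka ∩ Erik: ∅.
Beatriz ∩ Vanya ∩ Emeka ∩ Erik ∩ Alice: ∅.
There is no time when everyone is free.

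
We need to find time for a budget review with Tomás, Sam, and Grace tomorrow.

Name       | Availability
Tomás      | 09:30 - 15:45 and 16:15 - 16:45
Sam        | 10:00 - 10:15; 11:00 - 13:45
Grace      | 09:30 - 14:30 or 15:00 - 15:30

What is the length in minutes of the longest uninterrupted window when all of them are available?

Tomás ∩ Sam: 10:00-10:15, 11:00-13:45.
Tomás ∩ Sam ∩ Grace: 10:00-10:15, 11:00-13:45.
So the common availability across everyone is 10:00-10:15, 11:00-13:45.
The longest is 11:00-13:45 at 165 minutes.

165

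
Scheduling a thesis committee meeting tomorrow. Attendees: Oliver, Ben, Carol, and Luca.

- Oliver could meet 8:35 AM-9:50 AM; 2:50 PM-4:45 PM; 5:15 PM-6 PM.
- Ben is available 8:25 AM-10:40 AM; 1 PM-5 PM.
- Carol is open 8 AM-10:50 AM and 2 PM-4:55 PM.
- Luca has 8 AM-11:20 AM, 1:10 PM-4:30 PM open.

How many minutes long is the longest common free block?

100

Oliver ∩ Ben: 08:35-09:50, 14:50-16:45.
Oliver ∩ Ben ∩ Carol: 08:35-09:50, 14:50-16:45.
Oliver ∩ Ben ∩ Carol ∩ Luca: 08:35-09:50, 14:50-16:30.
The longest is 14:50-16:30 at 100 minutes.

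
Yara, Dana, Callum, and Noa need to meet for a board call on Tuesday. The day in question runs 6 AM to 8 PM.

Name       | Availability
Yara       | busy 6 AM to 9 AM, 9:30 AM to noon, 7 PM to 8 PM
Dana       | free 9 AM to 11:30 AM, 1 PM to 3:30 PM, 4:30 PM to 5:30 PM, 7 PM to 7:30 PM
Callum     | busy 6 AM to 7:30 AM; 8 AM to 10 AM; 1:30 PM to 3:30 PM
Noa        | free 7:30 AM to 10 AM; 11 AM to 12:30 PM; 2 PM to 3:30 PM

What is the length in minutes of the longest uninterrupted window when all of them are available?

Yara free: 09:00-09:30, 12:00-19:00 (invert busy blocks within the working day).
Dana free: 09:00-11:30, 13:00-15:30, 16:30-17:30, 19:00-19:30.
Callum free: 07:30-08:00, 10:00-13:30, 15:30-20:00 (invert busy blocks within the working day).
Noa free: 07:30-10:00, 11:00-12:30, 14:00-15:30.
Yara ∩ Dana: 09:00-09:30, 13:00-15:30, 16:30-17:30.
Yara ∩ Dana ∩ Callum: 13:00-13:30, 16:30-17:30.
Yara ∩ Dana ∩ Callum ∩ Noa: ∅.
There is no time when everyone is free.
No common window exists, so the longest block is 0 minutes.

0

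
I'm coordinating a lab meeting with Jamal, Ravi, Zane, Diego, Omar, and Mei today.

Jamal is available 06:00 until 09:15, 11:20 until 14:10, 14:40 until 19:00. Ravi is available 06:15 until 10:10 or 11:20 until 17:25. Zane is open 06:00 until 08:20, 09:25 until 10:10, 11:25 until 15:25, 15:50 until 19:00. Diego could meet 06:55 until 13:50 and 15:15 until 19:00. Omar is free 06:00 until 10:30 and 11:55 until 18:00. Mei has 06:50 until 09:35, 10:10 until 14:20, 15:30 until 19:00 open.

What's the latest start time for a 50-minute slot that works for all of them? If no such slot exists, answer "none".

Jamal ∩ Ravi: 06:15-09:15, 11:20-14:10, 14:40-17:25.
Jamal ∩ Ravi ∩ Zane: 06:15-08:20, 11:25-14:10, 14:40-15:25, 15:50-17:25.
Jamal ∩ Ravi ∩ Zane ∩ Diego: 06:55-08:20, 11:25-13:50, 15:15-15:25, 15:50-17:25.
Jamal ∩ Ravi ∩ Zane ∩ Diego ∩ Omar: 06:55-08:20, 11:55-13:50, 15:15-15:25, 15:50-17:25.
Jamal ∩ Ravi ∩ Zane ∩ Diego ∩ Omar ∩ Mei: 06:55-08:20, 11:55-13:50, 15:50-17:25.
Those are the intersection windows.
The last common window of at least 50 minutes is 15:50-17:25; a 50-minute meeting can start as late as 16:35 and still end by 17:25.

16:35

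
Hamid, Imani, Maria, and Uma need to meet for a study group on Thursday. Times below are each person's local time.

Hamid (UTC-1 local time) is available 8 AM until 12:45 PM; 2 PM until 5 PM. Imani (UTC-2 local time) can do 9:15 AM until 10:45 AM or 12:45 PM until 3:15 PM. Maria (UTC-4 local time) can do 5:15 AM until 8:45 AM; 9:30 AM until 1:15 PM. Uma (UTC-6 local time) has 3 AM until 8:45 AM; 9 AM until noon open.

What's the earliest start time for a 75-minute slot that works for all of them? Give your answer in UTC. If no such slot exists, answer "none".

11:15

Hamid in UTC: 09:00-13:45, 15:00-18:00 (add 1h to convert from UTC-1).
Imani in UTC: 11:15-12:45, 14:45-17:15 (add 2h to convert from UTC-2).
Maria in UTC: 09:15-12:45, 13:30-17:15 (add 4h to convert from UTC-4).
Uma in UTC: 09:00-14:45, 15:00-18:00 (add 6h to convert from UTC-6).
Hamid ∩ Imani: 11:15-12:45, 15:00-17:15.
Hamid ∩ Imani ∩ Maria: 11:15-12:45, 15:00-17:15.
Hamid ∩ Imani ∩ Maria ∩ Uma: 11:15-12:45, 15:00-17:15.
The first common window of at least 75 minutes is 11:15-12:45, so the earliest start is 11:15.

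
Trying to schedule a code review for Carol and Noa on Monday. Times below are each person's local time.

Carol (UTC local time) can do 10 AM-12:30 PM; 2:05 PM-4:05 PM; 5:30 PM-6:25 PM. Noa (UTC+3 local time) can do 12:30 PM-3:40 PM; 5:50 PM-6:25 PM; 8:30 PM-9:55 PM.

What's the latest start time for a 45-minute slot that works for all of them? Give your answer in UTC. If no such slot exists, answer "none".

Carol in UTC: 10:00-12:30, 14:05-16:05, 17:30-18:25.
Noa in UTC: 09:30-12:40, 14:50-15:25, 17:30-18:55 (subtract 3h to convert from UTC+3).
Carol ∩ Noa: 10:00-12:30, 14:50-15:25, 17:30-18:25.
Those are the intersection windows.
The last common window of at least 45 minutes is 17:30-18:25; a 45-minute meeting can start as late as 17:40 and still end by 18:25.

17:40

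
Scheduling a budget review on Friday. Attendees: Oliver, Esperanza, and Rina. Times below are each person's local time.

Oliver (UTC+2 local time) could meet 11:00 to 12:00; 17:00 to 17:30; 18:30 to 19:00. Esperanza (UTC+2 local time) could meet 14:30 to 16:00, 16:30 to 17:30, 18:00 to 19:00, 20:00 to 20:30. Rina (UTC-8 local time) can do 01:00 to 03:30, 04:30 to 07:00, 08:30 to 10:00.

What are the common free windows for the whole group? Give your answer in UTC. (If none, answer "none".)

16:30-17:00

Oliver in UTC: 09:00-10:00, 15:00-15:30, 16:30-17:00 (subtract 2h to convert from UTC+2).
Esperanza in UTC: 12:30-14:00, 14:30-15:30, 16:00-17:00, 18:00-18:30 (subtract 2h to convert from UTC+2).
Rina in UTC: 09:00-11:30, 12:30-15:00, 16:30-18:00 (add 8h to convert from UTC-8).
Oliver ∩ Esperanza: 15:00-15:30, 16:30-17:00.
Oliver ∩ Esperanza ∩ Rina: 16:30-17:00.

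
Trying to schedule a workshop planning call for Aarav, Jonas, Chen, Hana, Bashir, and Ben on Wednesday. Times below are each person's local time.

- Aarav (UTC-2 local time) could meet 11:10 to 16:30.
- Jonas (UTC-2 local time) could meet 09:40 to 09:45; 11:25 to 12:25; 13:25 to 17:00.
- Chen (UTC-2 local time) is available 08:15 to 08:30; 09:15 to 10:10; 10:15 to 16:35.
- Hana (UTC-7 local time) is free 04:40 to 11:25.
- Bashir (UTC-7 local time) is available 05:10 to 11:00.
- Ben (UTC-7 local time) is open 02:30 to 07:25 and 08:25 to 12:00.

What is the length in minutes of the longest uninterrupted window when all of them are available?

Aarav in UTC: 13:10-18:30 (add 2h to convert from UTC-2).
Jonas in UTC: 11:40-11:45, 13:25-14:25, 15:25-19:00 (add 2h to convert from UTC-2).
Chen in UTC: 10:15-10:30, 11:15-12:10, 12:15-18:35 (add 2h to convert from UTC-2).
Hana in UTC: 11:40-18:25 (add 7h to convert from UTC-7).
Bashir in UTC: 12:10-18:00 (add 7h to convert from UTC-7).
Ben in UTC: 09:30-14:25, 15:25-19:00 (add 7h to convert from UTC-7).
Aarav ∩ Jonas: 13:25-14:25, 15:25-18:30.
Aarav ∩ Jonas ∩ Chen: 13:25-14:25, 15:25-18:30.
Aarav ∩ Jonas ∩ Chen ∩ Hana: 13:25-14:25, 15:25-18:25.
Aarav ∩ Jonas ∩ Chen ∩ Hana ∩ Bashir: 13:25-14:25, 15:25-18:00.
Aarav ∩ Jonas ∩ Chen ∩ Hana ∩ Bashir ∩ Ben: 13:25-14:25, 15:25-18:00.
Those are the intersection windows.
The longest is 15:25-18:00 at 155 minutes.

155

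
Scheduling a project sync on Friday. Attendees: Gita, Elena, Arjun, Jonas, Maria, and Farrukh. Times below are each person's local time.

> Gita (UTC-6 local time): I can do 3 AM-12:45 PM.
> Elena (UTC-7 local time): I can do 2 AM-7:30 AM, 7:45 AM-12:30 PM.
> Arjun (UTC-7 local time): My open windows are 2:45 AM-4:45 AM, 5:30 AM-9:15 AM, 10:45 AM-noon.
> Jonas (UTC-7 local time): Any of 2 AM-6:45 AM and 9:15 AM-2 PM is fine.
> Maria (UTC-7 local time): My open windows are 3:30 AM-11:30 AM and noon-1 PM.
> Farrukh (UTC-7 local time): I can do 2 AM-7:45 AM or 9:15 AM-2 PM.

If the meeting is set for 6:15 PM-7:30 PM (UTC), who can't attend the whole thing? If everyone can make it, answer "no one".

Gita in UTC: 09:00-18:45 (add 6h to convert from UTC-6).
Elena in UTC: 09:00-14:30, 14:45-19:30 (add 7h to convert from UTC-7).
Arjun in UTC: 09:45-11:45, 12:30-16:15, 17:45-19:00 (add 7h to convert from UTC-7).
Jonas in UTC: 09:00-13:45, 16:15-21:00 (add 7h to convert from UTC-7).
Maria in UTC: 10:30-18:30, 19:00-20:00 (add 7h to convert from UTC-7).
Farrukh in UTC: 09:00-14:45, 16:15-21:00 (add 7h to convert from UTC-7).
Gita: not fully free for 18:15-19:30. Elena: free for 18:15-19:30. Arjun: not fully free for 18:15-19:30. Jonas: free for 18:15-19:30. Maria: not fully free for 18:15-19:30. Farrukh: free for 18:15-19:30.

Arjun, Gita, Maria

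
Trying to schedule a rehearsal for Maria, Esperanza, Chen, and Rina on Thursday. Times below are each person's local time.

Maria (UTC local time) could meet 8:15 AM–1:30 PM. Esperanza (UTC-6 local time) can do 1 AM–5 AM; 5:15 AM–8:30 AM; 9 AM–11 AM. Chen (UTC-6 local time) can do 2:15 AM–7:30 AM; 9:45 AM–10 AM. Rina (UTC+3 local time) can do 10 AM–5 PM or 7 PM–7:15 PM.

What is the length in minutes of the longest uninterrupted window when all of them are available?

Maria in UTC: 08:15-13:30.
Esperanza in UTC: 07:00-11:00, 11:15-14:30, 15:00-17:00 (add 6h to convert from UTC-6).
Chen in UTC: 08:15-13:30, 15:45-16:00 (add 6h to convert from UTC-6).
Rina in UTC: 07:00-14:00, 16:00-16:15 (subtract 3h to convert from UTC+3).
Maria ∩ Esperanza: 08:15-11:00, 11:15-13:30.
Maria ∩ Esperanza ∩ Chen: 08:15-11:00, 11:15-13:30.
Maria ∩ Esperanza ∩ Chen ∩ Rina: 08:15-11:00, 11:15-13:30.
Those are the intersection windows.
The longest is 08:15-11:00 at 165 minutes.

165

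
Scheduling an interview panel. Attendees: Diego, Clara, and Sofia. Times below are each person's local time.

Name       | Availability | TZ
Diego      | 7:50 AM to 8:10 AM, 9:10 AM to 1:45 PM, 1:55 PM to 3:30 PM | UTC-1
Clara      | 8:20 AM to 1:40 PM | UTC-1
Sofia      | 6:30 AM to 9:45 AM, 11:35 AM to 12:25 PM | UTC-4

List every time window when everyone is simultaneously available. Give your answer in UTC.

Diego in UTC: 08:50-09:10, 10:10-14:45, 14:55-16:30 (add 1h to convert from UTC-1).
Clara in UTC: 09:20-14:40 (add 1h to convert from UTC-1).
Sofia in UTC: 10:30-13:45, 15:35-16:25 (add 4h to convert from UTC-4).
Diego ∩ Clara: 10:10-14:40.
Diego ∩ Clara ∩ Sofia: 10:30-13:45.

10:30-13:45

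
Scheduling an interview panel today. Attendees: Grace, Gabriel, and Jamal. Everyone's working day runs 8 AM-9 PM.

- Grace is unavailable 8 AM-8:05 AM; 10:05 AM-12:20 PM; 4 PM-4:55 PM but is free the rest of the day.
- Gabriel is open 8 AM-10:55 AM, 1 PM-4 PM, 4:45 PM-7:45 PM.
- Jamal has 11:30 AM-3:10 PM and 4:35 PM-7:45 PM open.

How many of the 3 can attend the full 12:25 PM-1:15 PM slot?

Grace free: 08:05-10:05, 12:20-16:00, 16:55-21:00 (invert busy blocks within the working day).
Gabriel free: 08:00-10:55, 13:00-16:00, 16:45-19:45.
Jamal free: 11:30-15:10, 16:35-19:45.
Grace and Jamal can make the full 12:25-13:15 slot — that's 2.

2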